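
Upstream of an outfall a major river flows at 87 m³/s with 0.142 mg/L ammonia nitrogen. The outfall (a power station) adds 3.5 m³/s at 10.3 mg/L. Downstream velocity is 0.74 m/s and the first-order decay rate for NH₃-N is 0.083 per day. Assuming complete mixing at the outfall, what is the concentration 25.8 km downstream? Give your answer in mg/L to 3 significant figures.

0.517 mg/L

After complete mixing, C₀ = (3.5·10.3 + 87·0.142) / 90.5 = 0.5349 mg/L.
Travel time t = 2.58e+04 m / 0.74 m/s = 3.486e+04 s = 0.4035 d.
C = 0.5349·exp(−0.083·0.4035) = 0.5349·0.9671 = 0.5172 mg/L.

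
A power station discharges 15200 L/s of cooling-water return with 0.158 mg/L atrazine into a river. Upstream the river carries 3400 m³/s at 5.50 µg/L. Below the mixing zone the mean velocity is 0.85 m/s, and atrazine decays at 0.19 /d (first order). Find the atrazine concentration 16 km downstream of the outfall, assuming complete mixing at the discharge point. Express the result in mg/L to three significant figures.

0.00593 mg/L

15200 L/s = 15.2 m³/s.
5.50 µg/L = 0.0055 mg/L.
After complete mixing, C₀ = (15.2·0.158 + 3400·0.0055) / 3415 = 0.006179 mg/L.
Travel time t = 1.6e+04 m / 0.85 m/s = 1.882e+04 s = 0.2179 d.
C = 0.006179·exp(−0.19·0.2179) = 0.006179·0.9595 = 0.005928 mg/L.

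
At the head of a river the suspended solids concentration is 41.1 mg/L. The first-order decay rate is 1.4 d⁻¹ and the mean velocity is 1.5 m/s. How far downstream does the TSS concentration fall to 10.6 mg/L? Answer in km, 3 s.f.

125 km

From C = C₀·e^(−kt), t = ln(C₀/C)/k = ln(41.1/10.6)/1.4 = 1.355/1.4 = 0.968 d.
Distance = v·t = 1.5 m/s × 8.363e+04 s = 1.254e+05 m = 125.4 km.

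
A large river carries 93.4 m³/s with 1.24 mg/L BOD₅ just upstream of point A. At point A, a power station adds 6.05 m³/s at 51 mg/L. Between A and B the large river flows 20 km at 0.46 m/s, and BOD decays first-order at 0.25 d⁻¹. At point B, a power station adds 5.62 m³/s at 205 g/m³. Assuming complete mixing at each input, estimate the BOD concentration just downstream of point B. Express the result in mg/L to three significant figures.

14.5 mg/L

After input A: C = (93.4·1.24 + 6.05·51) / 99.45 = 4.267 mg/L.
Over the 20 km reach to input B (t = 4.348e+04 s = 0.5032 d), decay gives C = 4.267·exp(−0.25·0.5032) = 3.763 mg/L.
After input B: C = (99.45·3.763 + 5.62·205) / 105.1 = 14.53 mg/L.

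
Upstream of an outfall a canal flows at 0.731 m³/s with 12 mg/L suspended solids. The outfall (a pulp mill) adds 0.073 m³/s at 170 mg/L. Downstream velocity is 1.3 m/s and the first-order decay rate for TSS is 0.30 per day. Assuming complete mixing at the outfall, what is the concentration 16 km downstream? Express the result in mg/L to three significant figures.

After complete mixing, C₀ = (0.073·170 + 0.731·12) / 0.804 = 26.35 mg/L.
Travel time t = 1.6e+04 m / 1.3 m/s = 1.231e+04 s = 0.1425 d.
C = 26.35·exp(−0.30·0.1425) = 26.35·0.9582 = 25.24 mg/L.

25.2 mg/L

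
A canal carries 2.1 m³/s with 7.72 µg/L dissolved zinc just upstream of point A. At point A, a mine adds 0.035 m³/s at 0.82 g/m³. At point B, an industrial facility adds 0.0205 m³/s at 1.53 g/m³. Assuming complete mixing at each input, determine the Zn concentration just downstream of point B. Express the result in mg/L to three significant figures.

0.0354 mg/L

7.72 µg/L = 0.00772 mg/L.
After input A: C = (2.1·0.00772 + 0.035·0.82) / 2.135 = 0.02104 mg/L.
After input B: C = (2.135·0.02104 + 0.0205·1.53) / 2.156 = 0.03539 mg/L.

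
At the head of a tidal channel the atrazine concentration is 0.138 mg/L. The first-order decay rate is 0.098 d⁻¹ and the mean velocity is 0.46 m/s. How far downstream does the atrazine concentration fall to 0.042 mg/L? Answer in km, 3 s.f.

482 km

From C = C₀·e^(−kt), t = ln(C₀/C)/k = ln(0.138/0.042)/0.098 = 1.19/0.098 = 12.14 d.
Distance = v·t = 0.46 m/s × 1.049e+06 s = 4.824e+05 m = 482.4 km.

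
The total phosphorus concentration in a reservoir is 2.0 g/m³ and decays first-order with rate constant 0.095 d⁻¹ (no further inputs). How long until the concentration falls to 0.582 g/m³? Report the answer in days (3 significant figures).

t = ln(C₀/C)/k = ln(2.0/0.582)/0.095 = 1.234/0.095 = 12.99 d.

13.0 d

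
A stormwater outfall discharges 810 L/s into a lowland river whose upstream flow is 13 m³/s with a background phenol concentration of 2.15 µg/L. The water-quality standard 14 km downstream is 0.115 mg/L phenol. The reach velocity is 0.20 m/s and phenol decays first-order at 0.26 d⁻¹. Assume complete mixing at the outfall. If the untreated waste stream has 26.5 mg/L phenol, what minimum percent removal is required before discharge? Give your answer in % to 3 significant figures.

91.0 %

810 L/s = 0.81 m³/s.
2.15 µg/L = 0.00215 mg/L.
Travel time to the compliance point: t = 1.4e+04/0.20 = 7e+04 s = 0.8102 d; decay factor exp(−0.26·0.8102) = 0.8101.
So the concentration just after mixing may be at most 0.115/0.8101 = 0.142 mg/L.
Mass balance: 0.142·13.81 = 0.81·Cₑ + 13·0.00215.
Cₑ = (1.961 − 0.02795) / 0.81 = 2.386 mg/L.
Required removal = 1 − 2.386/26.5 = 91 %.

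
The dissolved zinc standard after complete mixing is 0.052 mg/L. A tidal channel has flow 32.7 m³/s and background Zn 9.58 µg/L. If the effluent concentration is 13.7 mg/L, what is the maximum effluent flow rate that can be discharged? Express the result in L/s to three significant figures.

102 L/s

9.58 µg/L = 0.00958 mg/L.
Mass balance at complete mixing: C_std·(Q_w + Q_r) = Q_w·C_e + Q_r·C_b.
Rearranging, Q_w = Q_r·(C_std − C_b)/(C_e − C_std) = 32.7·(0.052 − 0.00958) / (13.7 − 0.052) = 0.1016 m³/s.
= 101.6 L/s.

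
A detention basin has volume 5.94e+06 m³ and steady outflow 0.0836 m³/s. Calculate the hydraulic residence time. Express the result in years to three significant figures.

Q = 0.0836 m³/s × 3.156e+07 s/yr = 2.638e+06 m³/yr.
Hydraulic residence time τ = V/Q = 5.94e+06/2.638e+06 = 2.252 yr.

2.25 yr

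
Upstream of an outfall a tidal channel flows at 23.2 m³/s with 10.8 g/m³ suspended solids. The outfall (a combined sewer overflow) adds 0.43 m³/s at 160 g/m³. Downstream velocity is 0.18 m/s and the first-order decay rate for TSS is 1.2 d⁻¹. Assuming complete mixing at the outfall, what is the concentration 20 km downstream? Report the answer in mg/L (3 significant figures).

2.89 mg/L

After complete mixing, C₀ = (0.43·160 + 23.2·10.8) / 23.63 = 13.52 mg/L.
Travel time t = 2e+04 m / 0.18 m/s = 1.111e+05 s = 1.286 d.
C = 13.52·exp(−1.2·1.286) = 13.52·0.2137 = 2.888 mg/L.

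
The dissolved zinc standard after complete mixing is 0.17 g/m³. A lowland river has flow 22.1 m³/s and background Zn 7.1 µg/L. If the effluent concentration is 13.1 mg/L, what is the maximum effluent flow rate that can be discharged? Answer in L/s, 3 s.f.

278 L/s

7.1 µg/L = 0.0071 mg/L.
Mass balance at complete mixing: C_std·(Q_w + Q_r) = Q_w·C_e + Q_r·C_b.
Rearranging, Q_w = Q_r·(C_std − C_b)/(C_e − C_std) = 22.1·(0.17 − 0.0071) / (13.1 − 0.17) = 0.2784 m³/s.
= 278.4 L/s.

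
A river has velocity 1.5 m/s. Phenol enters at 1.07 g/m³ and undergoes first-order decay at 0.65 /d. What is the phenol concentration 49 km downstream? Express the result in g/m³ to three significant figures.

0.837 g/m³

Travel time t = 49 km / 1.5 m/s = 4.9e+04/1.5 = 3.267e+04 s = 0.3781 d.
First-order decay: C = 1.07·exp(−0.65·0.3781) = 1.07·0.7821 = 0.8369 g/m³.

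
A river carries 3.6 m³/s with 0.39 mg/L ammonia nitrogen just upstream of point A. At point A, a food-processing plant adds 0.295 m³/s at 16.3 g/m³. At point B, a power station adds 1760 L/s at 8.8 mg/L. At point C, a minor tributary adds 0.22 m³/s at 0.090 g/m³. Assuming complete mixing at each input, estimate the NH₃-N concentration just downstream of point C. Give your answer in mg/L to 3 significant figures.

After input A: C = (3.6·0.39 + 0.295·16.3) / 3.895 = 1.595 mg/L.
1760 L/s = 1.76 m³/s.
After input B: C = (3.895·1.595 + 1.76·8.8) / 5.655 = 3.837 mg/L.
After input C: C = (5.655·3.837 + 0.22·0.09) / 5.875 = 3.697 mg/L.

3.70 mg/L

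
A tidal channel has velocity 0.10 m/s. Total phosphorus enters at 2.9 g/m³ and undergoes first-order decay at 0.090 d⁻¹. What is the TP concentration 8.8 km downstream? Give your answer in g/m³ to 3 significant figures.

2.65 g/m³

Travel time t = 8.8 km / 0.10 m/s = 8800/0.10 = 8.8e+04 s = 1.019 d.
First-order decay: C = 2.9·exp(−0.090·1.019) = 2.9·0.9124 = 2.646 g/m³.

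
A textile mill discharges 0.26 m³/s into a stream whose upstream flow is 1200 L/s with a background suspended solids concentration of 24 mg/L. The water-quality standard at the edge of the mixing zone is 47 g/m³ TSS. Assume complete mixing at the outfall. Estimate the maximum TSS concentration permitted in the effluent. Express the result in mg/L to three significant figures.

1200 L/s = 1.2 m³/s.
Mass balance: 47·1.46 = 0.26·Cₑ + 1.2·24.
Cₑ = (68.62 − 28.8) / 0.26 = 153.2 mg/L.

153 mg/L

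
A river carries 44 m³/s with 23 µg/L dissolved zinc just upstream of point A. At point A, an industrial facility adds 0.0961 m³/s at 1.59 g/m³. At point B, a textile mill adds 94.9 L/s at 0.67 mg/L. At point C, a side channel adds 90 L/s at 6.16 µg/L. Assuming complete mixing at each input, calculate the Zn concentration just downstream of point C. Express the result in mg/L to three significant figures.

0.0278 mg/L

23 µg/L = 0.023 mg/L.
After input A: C = (44·0.023 + 0.0961·1.59) / 44.1 = 0.02642 mg/L.
94.9 L/s = 0.0949 m³/s.
After input B: C = (44.1·0.02642 + 0.0949·0.67) / 44.19 = 0.0278 mg/L.
90 L/s = 0.09 m³/s.
6.16 µg/L = 0.00616 mg/L.
After input C: C = (44.19·0.0278 + 0.09·0.00616) / 44.28 = 0.02775 mg/L.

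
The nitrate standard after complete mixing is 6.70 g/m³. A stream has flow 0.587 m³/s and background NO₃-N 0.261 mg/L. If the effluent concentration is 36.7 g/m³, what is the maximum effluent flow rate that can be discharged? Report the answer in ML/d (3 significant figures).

10.9 ML/d

Mass balance at complete mixing: C_std·(Q_w + Q_r) = Q_w·C_e + Q_r·C_b.
Rearranging, Q_w = Q_r·(C_std − C_b)/(C_e − C_std) = 0.587·(6.7 − 0.261) / (36.7 − 6.7) = 0.126 m³/s.
= 10.89 ML/d.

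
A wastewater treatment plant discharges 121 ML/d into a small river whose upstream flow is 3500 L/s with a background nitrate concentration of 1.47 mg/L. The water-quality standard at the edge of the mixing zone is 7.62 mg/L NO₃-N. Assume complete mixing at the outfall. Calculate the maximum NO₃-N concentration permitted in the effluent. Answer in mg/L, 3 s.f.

23.0 mg/L

121 ML/d = 1.4 m³/s.
3500 L/s = 3.5 m³/s.
Mass balance: 7.62·4.9 = 1.4·Cₑ + 3.5·1.47.
Cₑ = (37.34 − 5.145) / 1.4 = 22.99 mg/L.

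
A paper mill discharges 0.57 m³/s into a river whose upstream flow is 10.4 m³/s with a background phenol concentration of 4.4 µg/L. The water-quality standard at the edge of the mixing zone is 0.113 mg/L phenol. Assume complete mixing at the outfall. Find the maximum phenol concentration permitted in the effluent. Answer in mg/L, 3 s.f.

2.09 mg/L

4.4 µg/L = 0.0044 mg/L.
Mass balance: 0.113·10.97 = 0.57·Cₑ + 10.4·0.0044.
Cₑ = (1.24 − 0.04576) / 0.57 = 2.094 mg/L.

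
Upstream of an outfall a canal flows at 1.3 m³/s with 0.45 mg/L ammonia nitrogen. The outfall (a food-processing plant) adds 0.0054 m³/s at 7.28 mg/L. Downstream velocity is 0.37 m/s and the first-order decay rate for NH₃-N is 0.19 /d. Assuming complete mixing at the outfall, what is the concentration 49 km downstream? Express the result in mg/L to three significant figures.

After complete mixing, C₀ = (0.0054·7.28 + 1.3·0.45) / 1.305 = 0.4783 mg/L.
Travel time t = 4.9e+04 m / 0.37 m/s = 1.324e+05 s = 1.533 d.
C = 0.4783·exp(−0.19·1.533) = 0.4783·0.7473 = 0.3574 mg/L.

0.357 mg/L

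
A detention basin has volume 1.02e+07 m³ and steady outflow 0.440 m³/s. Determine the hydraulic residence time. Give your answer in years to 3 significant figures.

0.735 yr

Q = 0.440 m³/s × 3.156e+07 s/yr = 1.389e+07 m³/yr.
Hydraulic residence time τ = V/Q = 1.02e+07/1.389e+07 = 0.7346 yr.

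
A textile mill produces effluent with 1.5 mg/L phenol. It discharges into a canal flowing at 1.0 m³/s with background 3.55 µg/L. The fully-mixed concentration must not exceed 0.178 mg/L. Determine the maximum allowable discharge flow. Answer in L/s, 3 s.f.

3.55 µg/L = 0.00355 mg/L.
Mass balance at complete mixing: C_std·(Q_w + Q_r) = Q_w·C_e + Q_r·C_b.
Rearranging, Q_w = Q_r·(C_std − C_b)/(C_e − C_std) = 1.0·(0.178 − 0.00355) / (1.5 − 0.178) = 0.132 m³/s.
= 132 L/s.

132 L/s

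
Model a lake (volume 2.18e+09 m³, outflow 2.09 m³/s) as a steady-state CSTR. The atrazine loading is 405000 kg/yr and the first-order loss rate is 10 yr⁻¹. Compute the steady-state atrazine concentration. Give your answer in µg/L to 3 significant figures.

Outflow Q = 2.09 m³/s × 3.156e+07 s/yr = 6.596e+07 m³/yr.
Steady-state CSTR mass balance: W = Q·C + k·V·C, so C = W/(Q + kV).
Q + kV = 6.596e+07 + 10·2.18e+09 = 2.187e+10 m³/yr.
C = 405000/2.187e+10 = 1.852e-05 kg/m³ = 0.01852 mg/L = 18.52 µg/L.

18.5 µg/L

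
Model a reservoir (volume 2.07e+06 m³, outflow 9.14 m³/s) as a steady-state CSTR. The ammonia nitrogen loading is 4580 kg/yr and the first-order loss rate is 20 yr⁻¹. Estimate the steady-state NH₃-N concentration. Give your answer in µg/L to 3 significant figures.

13.9 µg/L

Outflow Q = 9.14 m³/s × 3.156e+07 s/yr = 2.884e+08 m³/yr.
Steady-state CSTR mass balance: W = Q·C + k·V·C, so C = W/(Q + kV).
Q + kV = 2.884e+08 + 20·2.07e+06 = 3.298e+08 m³/yr.
C = 4580/3.298e+08 = 1.389e-05 kg/m³ = 0.01389 mg/L = 13.89 µg/L.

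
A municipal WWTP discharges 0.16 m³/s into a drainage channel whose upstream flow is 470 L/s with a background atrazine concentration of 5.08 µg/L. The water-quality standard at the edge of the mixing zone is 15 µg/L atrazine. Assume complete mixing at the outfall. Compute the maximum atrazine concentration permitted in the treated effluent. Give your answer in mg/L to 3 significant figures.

470 L/s = 0.47 m³/s.
5.08 µg/L = 0.00508 mg/L.
15 µg/L = 0.015 mg/L.
Mass balance: 0.015·0.63 = 0.16·Cₑ + 0.47·0.00508.
Cₑ = (0.00945 − 0.002388) / 0.16 = 0.04414 mg/L.

0.0441 mg/L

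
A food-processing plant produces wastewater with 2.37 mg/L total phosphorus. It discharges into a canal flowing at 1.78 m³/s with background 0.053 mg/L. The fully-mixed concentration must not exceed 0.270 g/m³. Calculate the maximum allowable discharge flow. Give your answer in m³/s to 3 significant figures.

0.184 m³/s

Mass balance at complete mixing: C_std·(Q_w + Q_r) = Q_w·C_e + Q_r·C_b.
Rearranging, Q_w = Q_r·(C_std − C_b)/(C_e − C_std) = 1.78·(0.27 − 0.053) / (2.37 − 0.27) = 0.1839 m³/s.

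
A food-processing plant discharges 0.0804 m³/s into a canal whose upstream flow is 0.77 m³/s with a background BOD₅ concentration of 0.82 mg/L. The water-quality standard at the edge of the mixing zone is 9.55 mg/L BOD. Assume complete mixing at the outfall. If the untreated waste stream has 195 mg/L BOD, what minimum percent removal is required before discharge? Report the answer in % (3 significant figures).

Mass balance: 9.55·0.8504 = 0.0804·Cₑ + 0.77·0.82.
Cₑ = (8.121 − 0.6314) / 0.0804 = 93.16 mg/L.
Required removal = 1 − 93.16/195 = 52.23 %.

52.2 %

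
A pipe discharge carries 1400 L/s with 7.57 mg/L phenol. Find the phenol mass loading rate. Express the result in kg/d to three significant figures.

916 kg/d

1400 L/s = 1.4 m³/s.
Mass flux = Q·C = 1.4 m³/s × 7.57 g/m³ = 10.6 g/s.
= 10.6 g/s × 86.4 = 915.7 kg/d.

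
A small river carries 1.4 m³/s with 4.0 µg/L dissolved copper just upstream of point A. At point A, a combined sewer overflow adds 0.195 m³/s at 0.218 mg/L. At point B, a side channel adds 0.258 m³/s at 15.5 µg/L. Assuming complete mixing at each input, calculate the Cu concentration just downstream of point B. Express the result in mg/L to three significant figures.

0.0281 mg/L

4.0 µg/L = 0.004 mg/L.
After input A: C = (1.4·0.004 + 0.195·0.218) / 1.595 = 0.03016 mg/L.
15.5 µg/L = 0.0155 mg/L.
After input B: C = (1.595·0.03016 + 0.258·0.0155) / 1.853 = 0.02812 mg/L.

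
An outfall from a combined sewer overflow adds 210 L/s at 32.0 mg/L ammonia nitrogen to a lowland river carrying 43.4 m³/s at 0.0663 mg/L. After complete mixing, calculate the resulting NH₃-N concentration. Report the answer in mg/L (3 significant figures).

0.220 mg/L

210 L/s = 0.21 m³/s.
By mass balance at complete mixing, C = (0.21·32 + 43.4·0.0663) / (0.21 + 43.4) = 9.597/43.61 = 0.2201 mg/L.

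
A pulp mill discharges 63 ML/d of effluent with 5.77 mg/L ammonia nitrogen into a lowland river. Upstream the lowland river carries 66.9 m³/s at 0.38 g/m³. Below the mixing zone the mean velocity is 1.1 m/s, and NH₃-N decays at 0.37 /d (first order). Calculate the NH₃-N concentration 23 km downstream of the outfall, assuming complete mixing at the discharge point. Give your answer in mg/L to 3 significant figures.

63 ML/d = 0.7292 m³/s.
After complete mixing, C₀ = (0.7292·5.77 + 66.9·0.38) / 67.63 = 0.4381 mg/L.
Travel time t = 2.3e+04 m / 1.1 m/s = 2.091e+04 s = 0.242 d.
C = 0.4381·exp(−0.37·0.242) = 0.4381·0.9144 = 0.4006 mg/L.

0.401 mg/L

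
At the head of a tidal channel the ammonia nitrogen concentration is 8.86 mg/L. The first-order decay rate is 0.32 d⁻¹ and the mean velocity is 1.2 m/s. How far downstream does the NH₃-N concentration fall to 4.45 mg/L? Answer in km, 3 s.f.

From C = C₀·e^(−kt), t = ln(C₀/C)/k = ln(8.86/4.45)/0.32 = 0.6886/0.32 = 2.152 d.
Distance = v·t = 1.2 m/s × 1.859e+05 s = 2.231e+05 m = 223.1 km.

223 km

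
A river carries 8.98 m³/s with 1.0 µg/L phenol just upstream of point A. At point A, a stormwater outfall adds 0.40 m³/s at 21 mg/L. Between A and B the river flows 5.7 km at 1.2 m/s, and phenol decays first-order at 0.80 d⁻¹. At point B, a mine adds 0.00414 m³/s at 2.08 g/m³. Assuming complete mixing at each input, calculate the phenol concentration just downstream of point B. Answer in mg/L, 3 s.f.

1.0 µg/L = 0.001 mg/L.
After input A: C = (8.98·0.001 + 0.4·21) / 9.38 = 0.8965 mg/L.
Over the 5.7 km reach to input B (t = 4750 s = 0.05498 d), decay gives C = 0.8965·exp(−0.80·0.05498) = 0.8579 mg/L.
After input B: C = (9.38·0.8579 + 0.00414·2.08) / 9.384 = 0.8584 mg/L.

0.858 mg/L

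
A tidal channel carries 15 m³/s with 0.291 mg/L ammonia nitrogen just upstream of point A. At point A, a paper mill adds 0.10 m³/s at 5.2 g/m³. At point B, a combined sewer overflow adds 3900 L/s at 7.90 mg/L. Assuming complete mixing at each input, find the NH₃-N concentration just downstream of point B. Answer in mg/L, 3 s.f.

After input A: C = (15·0.291 + 0.1·5.2) / 15.1 = 0.3235 mg/L.
3900 L/s = 3.9 m³/s.
After input B: C = (15.1·0.3235 + 3.9·7.9) / 19 = 1.879 mg/L.

1.88 mg/L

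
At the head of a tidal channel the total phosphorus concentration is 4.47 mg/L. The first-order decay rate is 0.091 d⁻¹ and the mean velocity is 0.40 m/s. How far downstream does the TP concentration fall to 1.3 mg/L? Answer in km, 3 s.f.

469 km

From C = C₀·e^(−kt), t = ln(C₀/C)/k = ln(4.47/1.3)/0.091 = 1.235/0.091 = 13.57 d.
Distance = v·t = 0.40 m/s × 1.173e+06 s = 4.69e+05 m = 469 km.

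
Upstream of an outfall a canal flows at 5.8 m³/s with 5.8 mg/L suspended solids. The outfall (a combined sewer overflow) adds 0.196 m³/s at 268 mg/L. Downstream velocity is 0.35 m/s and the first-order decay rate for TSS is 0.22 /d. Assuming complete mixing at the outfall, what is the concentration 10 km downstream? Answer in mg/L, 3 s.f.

13.4 mg/L

After complete mixing, C₀ = (0.196·268 + 5.8·5.8) / 5.996 = 14.37 mg/L.
Travel time t = 1e+04 m / 0.35 m/s = 2.857e+04 s = 0.3307 d.
C = 14.37·exp(−0.22·0.3307) = 14.37·0.9298 = 13.36 mg/L.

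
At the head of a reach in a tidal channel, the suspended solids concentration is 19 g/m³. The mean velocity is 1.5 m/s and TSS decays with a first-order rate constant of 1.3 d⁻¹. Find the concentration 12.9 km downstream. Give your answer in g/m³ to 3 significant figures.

Travel time t = 12.9 km / 1.5 m/s = 1.29e+04/1.5 = 8600 s = 0.09954 d.
First-order decay: C = 19·exp(−1.3·0.09954) = 19·0.8786 = 16.69 g/m³.

16.7 g/m³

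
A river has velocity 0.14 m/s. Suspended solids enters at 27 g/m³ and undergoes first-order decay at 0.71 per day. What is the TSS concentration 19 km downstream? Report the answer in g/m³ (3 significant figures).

Travel time t = 19 km / 0.14 m/s = 1.9e+04/0.14 = 1.357e+05 s = 1.571 d.
First-order decay: C = 27·exp(−0.71·1.571) = 27·0.3278 = 8.852 g/m³.

8.85 g/m³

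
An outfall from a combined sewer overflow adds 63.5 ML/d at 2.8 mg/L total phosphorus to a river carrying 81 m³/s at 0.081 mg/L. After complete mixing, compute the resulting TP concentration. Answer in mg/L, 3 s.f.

0.105 mg/L

63.5 ML/d = 0.735 m³/s.
Flow-weighted mixing gives C = (0.735·2.8 + 81·0.081) / (0.735 + 81) = 8.619/81.73 = 0.1054 mg/L.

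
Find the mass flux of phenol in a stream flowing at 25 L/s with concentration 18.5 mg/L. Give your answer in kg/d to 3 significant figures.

40.0 kg/d

25 L/s = 0.025 m³/s.
Mass flux = Q·C = 0.025 m³/s × 18.5 g/m³ = 0.4625 g/s.
= 0.4625 g/s × 86.4 = 39.96 kg/d.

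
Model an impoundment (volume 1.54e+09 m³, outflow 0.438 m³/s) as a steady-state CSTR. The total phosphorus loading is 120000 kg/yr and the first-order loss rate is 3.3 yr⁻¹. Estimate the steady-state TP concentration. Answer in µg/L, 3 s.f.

Outflow Q = 0.438 m³/s × 3.156e+07 s/yr = 1.382e+07 m³/yr.
Steady-state CSTR mass balance: W = Q·C + k·V·C, so C = W/(Q + kV).
Q + kV = 1.382e+07 + 3.3·1.54e+09 = 5.096e+09 m³/yr.
C = 120000/5.096e+09 = 2.355e-05 kg/m³ = 0.02355 mg/L = 23.55 µg/L.

23.5 µg/L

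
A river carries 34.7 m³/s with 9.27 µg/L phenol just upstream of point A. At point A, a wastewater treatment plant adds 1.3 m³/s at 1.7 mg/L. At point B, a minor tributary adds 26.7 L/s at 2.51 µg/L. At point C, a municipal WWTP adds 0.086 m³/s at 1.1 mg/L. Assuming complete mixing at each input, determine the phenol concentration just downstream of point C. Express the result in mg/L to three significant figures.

0.0727 mg/L

9.27 µg/L = 0.00927 mg/L.
After input A: C = (34.7·0.00927 + 1.3·1.7) / 36 = 0.07032 mg/L.
26.7 L/s = 0.0267 m³/s.
2.51 µg/L = 0.00251 mg/L.
After input B: C = (36·0.07032 + 0.0267·0.00251) / 36.03 = 0.07027 mg/L.
After input C: C = (36.03·0.07027 + 0.086·1.1) / 36.11 = 0.07273 mg/L.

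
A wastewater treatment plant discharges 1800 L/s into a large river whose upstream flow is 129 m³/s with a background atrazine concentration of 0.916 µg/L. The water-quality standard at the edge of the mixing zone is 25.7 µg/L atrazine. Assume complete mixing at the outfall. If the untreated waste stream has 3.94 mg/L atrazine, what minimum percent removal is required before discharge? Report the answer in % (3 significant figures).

54.3 %

1800 L/s = 1.8 m³/s.
0.916 µg/L = 0.000916 mg/L.
25.7 µg/L = 0.0257 mg/L.
Mass balance: 0.0257·130.8 = 1.8·Cₑ + 129·0.000916.
Cₑ = (3.362 − 0.1182) / 1.8 = 1.802 mg/L.
Required removal = 1 − 1.802/3.94 = 54.27 %.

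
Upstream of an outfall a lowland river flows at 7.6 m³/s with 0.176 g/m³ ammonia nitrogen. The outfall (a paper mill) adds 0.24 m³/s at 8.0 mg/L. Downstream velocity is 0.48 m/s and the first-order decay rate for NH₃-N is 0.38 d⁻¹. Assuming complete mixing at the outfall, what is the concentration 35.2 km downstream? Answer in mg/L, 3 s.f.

After complete mixing, C₀ = (0.24·8 + 7.6·0.176) / 7.84 = 0.4155 mg/L.
Travel time t = 3.52e+04 m / 0.48 m/s = 7.333e+04 s = 0.8488 d.
C = 0.4155·exp(−0.38·0.8488) = 0.4155·0.7243 = 0.301 mg/L.

0.301 mg/L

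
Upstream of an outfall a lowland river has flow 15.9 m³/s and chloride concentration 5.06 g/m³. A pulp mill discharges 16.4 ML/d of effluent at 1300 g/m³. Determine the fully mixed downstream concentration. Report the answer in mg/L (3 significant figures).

20.3 mg/L

16.4 ML/d = 0.1898 m³/s.
Flow-weighted mixing gives C = (0.1898·1300 + 15.9·5.06) / (0.1898 + 15.9) = 327.2/16.09 = 20.34 mg/L.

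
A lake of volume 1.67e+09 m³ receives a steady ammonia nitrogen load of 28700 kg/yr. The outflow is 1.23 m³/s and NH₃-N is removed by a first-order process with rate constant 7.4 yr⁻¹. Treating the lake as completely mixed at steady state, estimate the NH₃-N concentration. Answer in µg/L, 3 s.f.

2.32 µg/L

Outflow Q = 1.23 m³/s × 3.156e+07 s/yr = 3.882e+07 m³/yr.
Steady-state CSTR mass balance: W = Q·C + k·V·C, so C = W/(Q + kV).
Q + kV = 3.882e+07 + 7.4·1.67e+09 = 1.24e+10 m³/yr.
C = 28700/1.24e+10 = 2.315e-06 kg/m³ = 0.002315 mg/L = 2.315 µg/L.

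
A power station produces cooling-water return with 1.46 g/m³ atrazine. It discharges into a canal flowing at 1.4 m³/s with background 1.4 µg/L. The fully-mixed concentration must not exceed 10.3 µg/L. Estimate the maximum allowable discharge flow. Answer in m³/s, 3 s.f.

1.4 µg/L = 0.0014 mg/L.
10.3 µg/L = 0.0103 mg/L.
Mass balance at complete mixing: C_std·(Q_w + Q_r) = Q_w·C_e + Q_r·C_b.
Rearranging, Q_w = Q_r·(C_std − C_b)/(C_e − C_std) = 1.4·(0.0103 − 0.0014) / (1.46 − 0.0103) = 0.008595 m³/s.

0.00859 m³/s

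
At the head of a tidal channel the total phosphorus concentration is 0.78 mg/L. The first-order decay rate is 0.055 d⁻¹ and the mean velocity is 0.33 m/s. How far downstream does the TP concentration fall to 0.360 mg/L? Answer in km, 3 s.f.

401 km

From C = C₀·e^(−kt), t = ln(C₀/C)/k = ln(0.78/0.360)/0.055 = 0.7732/0.055 = 14.06 d.
Distance = v·t = 0.33 m/s × 1.215e+06 s = 4.008e+05 m = 400.8 km.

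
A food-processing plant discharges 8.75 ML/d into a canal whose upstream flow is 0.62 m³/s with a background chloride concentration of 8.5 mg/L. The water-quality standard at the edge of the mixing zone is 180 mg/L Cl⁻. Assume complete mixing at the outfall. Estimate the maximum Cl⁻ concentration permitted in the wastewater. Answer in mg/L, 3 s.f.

8.75 ML/d = 0.1013 m³/s.
Mass balance: 180·0.7213 = 0.1013·Cₑ + 0.62·8.5.
Cₑ = (129.8 − 5.27) / 0.1013 = 1230 mg/L.

1230 mg/L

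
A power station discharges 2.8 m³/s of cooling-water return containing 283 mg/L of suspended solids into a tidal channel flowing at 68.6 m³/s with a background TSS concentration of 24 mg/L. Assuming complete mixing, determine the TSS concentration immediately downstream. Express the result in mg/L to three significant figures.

34.2 mg/L

By mass balance at complete mixing, C = (2.8·283 + 68.6·24) / (2.8 + 68.6) = 2439/71.4 = 34.16 mg/L.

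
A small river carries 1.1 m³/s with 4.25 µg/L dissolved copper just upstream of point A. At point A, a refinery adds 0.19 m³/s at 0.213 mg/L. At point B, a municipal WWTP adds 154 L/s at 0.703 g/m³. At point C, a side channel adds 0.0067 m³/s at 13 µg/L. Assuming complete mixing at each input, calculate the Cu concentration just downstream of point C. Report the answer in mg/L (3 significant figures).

0.106 mg/L

4.25 µg/L = 0.00425 mg/L.
After input A: C = (1.1·0.00425 + 0.19·0.213) / 1.29 = 0.035 mg/L.
154 L/s = 0.154 m³/s.
After input B: C = (1.29·0.035 + 0.154·0.703) / 1.444 = 0.1062 mg/L.
13 µg/L = 0.013 mg/L.
After input C: C = (1.444·0.1062 + 0.0067·0.013) / 1.451 = 0.1058 mg/L.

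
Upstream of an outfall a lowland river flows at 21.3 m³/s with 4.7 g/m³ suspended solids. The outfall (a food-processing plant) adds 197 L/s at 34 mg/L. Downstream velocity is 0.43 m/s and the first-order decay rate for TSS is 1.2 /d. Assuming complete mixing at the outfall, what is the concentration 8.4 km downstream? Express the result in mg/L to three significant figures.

197 L/s = 0.197 m³/s.
After complete mixing, C₀ = (0.197·34 + 21.3·4.7) / 21.5 = 4.969 mg/L.
Travel time t = 8400 m / 0.43 m/s = 1.953e+04 s = 0.2261 d.
C = 4.969·exp(−1.2·0.2261) = 4.969·0.7624 = 3.788 mg/L.

3.79 mg/L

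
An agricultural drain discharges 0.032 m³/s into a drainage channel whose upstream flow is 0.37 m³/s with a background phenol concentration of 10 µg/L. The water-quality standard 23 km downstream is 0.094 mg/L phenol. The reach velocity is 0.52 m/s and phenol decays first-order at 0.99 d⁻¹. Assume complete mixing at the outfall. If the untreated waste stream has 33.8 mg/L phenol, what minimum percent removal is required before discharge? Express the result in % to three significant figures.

94.5 %

10 µg/L = 0.01 mg/L.
Travel time to the compliance point: t = 2.3e+04/0.52 = 4.423e+04 s = 0.5119 d; decay factor exp(−0.99·0.5119) = 0.6024.
So the concentration just after mixing may be at most 0.094/0.6024 = 0.156 mg/L.
Mass balance: 0.156·0.402 = 0.032·Cₑ + 0.37·0.01.
Cₑ = (0.06273 − 0.0037) / 0.032 = 1.845 mg/L.
Required removal = 1 − 1.845/33.8 = 94.54 %.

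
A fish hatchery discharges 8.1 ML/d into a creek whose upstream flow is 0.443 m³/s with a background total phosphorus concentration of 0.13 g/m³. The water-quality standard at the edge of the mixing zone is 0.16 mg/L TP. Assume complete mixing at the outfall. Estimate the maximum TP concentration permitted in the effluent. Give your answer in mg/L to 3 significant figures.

0.302 mg/L

8.1 ML/d = 0.09375 m³/s.
Mass balance: 0.16·0.5367 = 0.09375·Cₑ + 0.443·0.13.
Cₑ = (0.08588 − 0.05759) / 0.09375 = 0.3018 mg/L.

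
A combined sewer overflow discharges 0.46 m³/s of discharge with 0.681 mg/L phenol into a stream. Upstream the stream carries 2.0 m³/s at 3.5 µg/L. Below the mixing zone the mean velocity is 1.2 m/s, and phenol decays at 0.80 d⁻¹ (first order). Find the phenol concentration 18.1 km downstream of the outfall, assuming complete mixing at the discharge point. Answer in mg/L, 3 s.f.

0.113 mg/L

3.5 µg/L = 0.0035 mg/L.
After complete mixing, C₀ = (0.46·0.681 + 2·0.0035) / 2.46 = 0.1302 mg/L.
Travel time t = 1.81e+04 m / 1.2 m/s = 1.508e+04 s = 0.1746 d.
C = 0.1302·exp(−0.80·0.1746) = 0.1302·0.8697 = 0.1132 mg/L.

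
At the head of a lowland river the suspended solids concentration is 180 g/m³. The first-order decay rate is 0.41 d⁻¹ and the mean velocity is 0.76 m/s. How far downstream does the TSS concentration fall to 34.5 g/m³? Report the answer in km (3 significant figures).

From C = C₀·e^(−kt), t = ln(C₀/C)/k = ln(180/34.5)/0.41 = 1.652/0.41 = 4.029 d.
Distance = v·t = 0.76 m/s × 3.481e+05 s = 2.646e+05 m = 264.6 km.

265 km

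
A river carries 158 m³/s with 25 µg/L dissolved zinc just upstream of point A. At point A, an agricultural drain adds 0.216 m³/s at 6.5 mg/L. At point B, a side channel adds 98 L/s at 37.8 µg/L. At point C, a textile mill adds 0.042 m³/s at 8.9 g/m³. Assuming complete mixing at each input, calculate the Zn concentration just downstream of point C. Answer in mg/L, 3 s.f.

25 µg/L = 0.025 mg/L.
After input A: C = (158·0.025 + 0.216·6.5) / 158.2 = 0.03384 mg/L.
98 L/s = 0.098 m³/s.
37.8 µg/L = 0.0378 mg/L.
After input B: C = (158.2·0.03384 + 0.098·0.0378) / 158.3 = 0.03384 mg/L.
After input C: C = (158.3·0.03384 + 0.042·8.9) / 158.4 = 0.03619 mg/L.

0.0362 mg/L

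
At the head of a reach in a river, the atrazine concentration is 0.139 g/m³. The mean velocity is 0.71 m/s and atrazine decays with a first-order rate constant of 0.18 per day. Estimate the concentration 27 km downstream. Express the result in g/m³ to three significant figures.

Travel time t = 27 km / 0.71 m/s = 2.7e+04/0.71 = 3.803e+04 s = 0.4401 d.
First-order decay: C = 0.139·exp(−0.18·0.4401) = 0.139·0.9238 = 0.1284 g/m³.

0.128 g/m³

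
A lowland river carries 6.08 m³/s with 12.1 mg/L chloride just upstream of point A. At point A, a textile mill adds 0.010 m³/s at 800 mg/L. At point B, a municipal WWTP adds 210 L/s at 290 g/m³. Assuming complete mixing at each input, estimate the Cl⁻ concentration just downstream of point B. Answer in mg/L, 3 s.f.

After input A: C = (6.08·12.1 + 0.01·800) / 6.09 = 13.39 mg/L.
210 L/s = 0.21 m³/s.
After input B: C = (6.09·13.39 + 0.21·290) / 6.3 = 22.61 mg/L.

22.6 mg/L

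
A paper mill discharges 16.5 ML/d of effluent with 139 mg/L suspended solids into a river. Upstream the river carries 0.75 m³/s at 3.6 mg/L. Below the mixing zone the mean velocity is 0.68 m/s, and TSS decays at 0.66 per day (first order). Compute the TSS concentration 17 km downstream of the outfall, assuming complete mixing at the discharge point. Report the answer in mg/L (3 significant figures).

16.5 ML/d = 0.191 m³/s.
After complete mixing, C₀ = (0.191·139 + 0.75·3.6) / 0.941 = 31.08 mg/L.
Travel time t = 1.7e+04 m / 0.68 m/s = 2.5e+04 s = 0.2894 d.
C = 31.08·exp(−0.66·0.2894) = 31.08·0.8262 = 25.68 mg/L.

25.7 mg/L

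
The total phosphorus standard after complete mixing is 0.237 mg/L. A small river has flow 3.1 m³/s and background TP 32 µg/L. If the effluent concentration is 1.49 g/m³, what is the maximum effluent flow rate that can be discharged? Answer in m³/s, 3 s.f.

0.507 m³/s

32 µg/L = 0.032 mg/L.
Mass balance at complete mixing: C_std·(Q_w + Q_r) = Q_w·C_e + Q_r·C_b.
Rearranging, Q_w = Q_r·(C_std − C_b)/(C_e − C_std) = 3.1·(0.237 − 0.032) / (1.49 − 0.237) = 0.5072 m³/s.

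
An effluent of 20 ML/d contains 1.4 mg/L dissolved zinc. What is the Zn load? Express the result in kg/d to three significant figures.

20 ML/d = 0.2315 m³/s.
Mass flux = Q·C = 0.2315 m³/s × 1.4 g/m³ = 0.3241 g/s.
= 0.3241 g/s × 86.4 = 28 kg/d.

28.0 kg/d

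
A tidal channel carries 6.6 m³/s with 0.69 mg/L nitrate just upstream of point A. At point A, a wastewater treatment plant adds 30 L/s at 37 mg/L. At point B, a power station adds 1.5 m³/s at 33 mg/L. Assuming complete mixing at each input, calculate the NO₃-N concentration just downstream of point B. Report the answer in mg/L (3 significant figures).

30 L/s = 0.03 m³/s.
After input A: C = (6.6·0.69 + 0.03·37) / 6.63 = 0.8543 mg/L.
After input B: C = (6.63·0.8543 + 1.5·33) / 8.13 = 6.785 mg/L.

6.79 mg/L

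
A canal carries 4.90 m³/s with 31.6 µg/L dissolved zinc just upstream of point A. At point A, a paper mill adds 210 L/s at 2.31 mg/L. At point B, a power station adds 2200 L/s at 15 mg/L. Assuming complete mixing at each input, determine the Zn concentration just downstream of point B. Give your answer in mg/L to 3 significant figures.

31.6 µg/L = 0.0316 mg/L.
210 L/s = 0.21 m³/s.
After input A: C = (4.9·0.0316 + 0.21·2.31) / 5.11 = 0.1252 mg/L.
2200 L/s = 2.2 m³/s.
After input B: C = (5.11·0.1252 + 2.2·15) / 7.31 = 4.602 mg/L.

4.60 mg/L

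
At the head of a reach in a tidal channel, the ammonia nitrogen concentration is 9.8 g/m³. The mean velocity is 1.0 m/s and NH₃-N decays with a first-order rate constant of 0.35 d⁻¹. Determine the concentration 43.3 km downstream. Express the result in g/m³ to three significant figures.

Travel time t = 43.3 km / 1.0 m/s = 4.33e+04/1.0 = 4.33e+04 s = 0.5012 d.
First-order decay: C = 9.8·exp(−0.35·0.5012) = 9.8·0.8391 = 8.223 g/m³.

8.22 g/m³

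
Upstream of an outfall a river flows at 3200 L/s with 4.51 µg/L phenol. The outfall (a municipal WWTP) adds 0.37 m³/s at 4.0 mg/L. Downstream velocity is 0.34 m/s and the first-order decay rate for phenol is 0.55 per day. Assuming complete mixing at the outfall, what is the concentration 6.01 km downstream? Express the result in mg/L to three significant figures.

3200 L/s = 3.2 m³/s.
4.51 µg/L = 0.00451 mg/L.
After complete mixing, C₀ = (0.37·4 + 3.2·0.00451) / 3.57 = 0.4186 mg/L.
Travel time t = 6010 m / 0.34 m/s = 1.768e+04 s = 0.2046 d.
C = 0.4186·exp(−0.55·0.2046) = 0.4186·0.8936 = 0.3741 mg/L.

0.374 mg/L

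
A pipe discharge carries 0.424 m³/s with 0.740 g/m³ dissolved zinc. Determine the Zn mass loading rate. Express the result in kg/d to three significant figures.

27.1 kg/d

Mass flux = Q·C = 0.424 m³/s × 0.74 g/m³ = 0.3138 g/s.
= 0.3138 g/s × 86.4 = 27.11 kg/d.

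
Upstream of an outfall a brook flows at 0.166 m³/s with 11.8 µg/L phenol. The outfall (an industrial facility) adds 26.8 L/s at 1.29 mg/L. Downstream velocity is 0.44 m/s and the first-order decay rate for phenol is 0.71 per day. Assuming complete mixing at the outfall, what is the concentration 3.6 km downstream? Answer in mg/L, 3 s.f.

0.177 mg/L

26.8 L/s = 0.0268 m³/s.
11.8 µg/L = 0.0118 mg/L.
After complete mixing, C₀ = (0.0268·1.29 + 0.166·0.0118) / 0.1928 = 0.1895 mg/L.
Travel time t = 3600 m / 0.44 m/s = 8182 s = 0.0947 d.
C = 0.1895·exp(−0.71·0.0947) = 0.1895·0.935 = 0.1772 mg/L.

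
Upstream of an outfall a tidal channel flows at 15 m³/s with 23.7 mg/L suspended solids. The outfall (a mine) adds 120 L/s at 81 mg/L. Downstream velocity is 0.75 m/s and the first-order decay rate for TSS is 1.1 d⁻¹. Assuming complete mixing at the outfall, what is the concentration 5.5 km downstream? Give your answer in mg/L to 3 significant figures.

120 L/s = 0.12 m³/s.
After complete mixing, C₀ = (0.12·81 + 15·23.7) / 15.12 = 24.15 mg/L.
Travel time t = 5500 m / 0.75 m/s = 7333 s = 0.08488 d.
C = 24.15·exp(−1.1·0.08488) = 24.15·0.9109 = 22 mg/L.

22.0 mg/L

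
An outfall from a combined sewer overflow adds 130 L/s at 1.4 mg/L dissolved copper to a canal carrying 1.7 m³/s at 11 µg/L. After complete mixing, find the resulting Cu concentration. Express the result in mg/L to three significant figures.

0.110 mg/L

130 L/s = 0.13 m³/s.
11 µg/L = 0.011 mg/L.
By mass balance at complete mixing, C = (0.13·1.4 + 1.7·0.011) / (0.13 + 1.7) = 0.2007/1.83 = 0.1097 mg/L.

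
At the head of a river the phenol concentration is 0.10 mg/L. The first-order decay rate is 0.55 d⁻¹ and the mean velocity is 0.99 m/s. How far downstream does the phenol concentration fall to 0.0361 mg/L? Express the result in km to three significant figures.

158 km

From C = C₀·e^(−kt), t = ln(C₀/C)/k = ln(0.10/0.0361)/0.55 = 1.019/0.55 = 1.853 d.
Distance = v·t = 0.99 m/s × 1.601e+05 s = 1.585e+05 m = 158.5 km.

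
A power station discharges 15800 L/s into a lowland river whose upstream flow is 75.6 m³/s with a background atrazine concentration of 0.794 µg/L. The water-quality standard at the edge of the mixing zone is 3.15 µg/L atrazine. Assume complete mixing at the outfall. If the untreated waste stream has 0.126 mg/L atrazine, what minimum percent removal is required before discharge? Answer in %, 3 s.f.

15800 L/s = 15.8 m³/s.
0.794 µg/L = 0.000794 mg/L.
3.15 µg/L = 0.00315 mg/L.
Mass balance: 0.00315·91.4 = 15.8·Cₑ + 75.6·0.000794.
Cₑ = (0.2879 − 0.06003) / 15.8 = 0.01442 mg/L.
Required removal = 1 − 0.01442/0.126 = 88.55 %.

88.6 %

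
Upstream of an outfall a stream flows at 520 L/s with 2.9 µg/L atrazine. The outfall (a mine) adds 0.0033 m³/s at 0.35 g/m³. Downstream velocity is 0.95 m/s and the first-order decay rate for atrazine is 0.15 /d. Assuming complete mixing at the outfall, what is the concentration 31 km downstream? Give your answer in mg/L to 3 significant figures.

520 L/s = 0.52 m³/s.
2.9 µg/L = 0.0029 mg/L.
After complete mixing, C₀ = (0.0033·0.35 + 0.52·0.0029) / 0.5233 = 0.005089 mg/L.
Travel time t = 3.1e+04 m / 0.95 m/s = 3.263e+04 s = 0.3777 d.
C = 0.005089·exp(−0.15·0.3777) = 0.005089·0.9449 = 0.004809 mg/L.

0.00481 mg/L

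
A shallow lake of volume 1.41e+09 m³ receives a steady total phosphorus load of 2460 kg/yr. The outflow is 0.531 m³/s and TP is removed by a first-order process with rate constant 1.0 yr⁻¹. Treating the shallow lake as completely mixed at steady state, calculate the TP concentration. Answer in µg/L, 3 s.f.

Outflow Q = 0.531 m³/s × 3.156e+07 s/yr = 1.676e+07 m³/yr.
Steady-state CSTR mass balance: W = Q·C + k·V·C, so C = W/(Q + kV).
Q + kV = 1.676e+07 + 1.0·1.41e+09 = 1.427e+09 m³/yr.
C = 2460/1.427e+09 = 1.724e-06 kg/m³ = 0.001724 mg/L = 1.724 µg/L.

1.72 µg/L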